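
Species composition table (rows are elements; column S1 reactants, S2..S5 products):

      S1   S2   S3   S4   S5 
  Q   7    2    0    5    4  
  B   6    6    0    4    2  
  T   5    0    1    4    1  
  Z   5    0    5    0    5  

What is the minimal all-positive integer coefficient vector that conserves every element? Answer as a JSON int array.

Q: 5·7 = 35 | 1·2+3·0+5·5+2·4 = 35
B: 5·6 = 30 | 1·6+3·0+5·4+2·2 = 30
T: 5·5 = 25 | 1·0+3·1+5·4+2·1 = 25
Z: 5·5 = 25 | 1·0+3·5+5·0+2·5 = 25
gcd(5,1,3,5,2) = 1

Coefficients: [5, 1, 3, 5, 2]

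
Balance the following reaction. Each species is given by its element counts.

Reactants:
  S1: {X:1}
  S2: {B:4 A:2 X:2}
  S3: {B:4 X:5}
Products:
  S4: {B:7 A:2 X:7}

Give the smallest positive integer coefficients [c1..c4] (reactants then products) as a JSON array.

B: 5·0+4·4+3·4 = 28 | 4·7 = 28
A: 5·0+4·2+3·0 = 8 | 4·2 = 8
X: 5·1+4·2+3·5 = 28 | 4·7 = 28
gcd(5,4,3,4) = 1

Coefficients: [5, 4, 3, 4]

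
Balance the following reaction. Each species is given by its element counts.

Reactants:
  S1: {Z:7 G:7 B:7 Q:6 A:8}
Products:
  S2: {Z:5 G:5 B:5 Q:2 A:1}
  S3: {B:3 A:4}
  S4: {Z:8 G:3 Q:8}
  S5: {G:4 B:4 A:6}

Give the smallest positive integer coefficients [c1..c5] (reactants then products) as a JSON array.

Z: 6·7 = 42 | 2·5+4·0+4·8+5·0 = 42
G: 6·7 = 42 | 2·5+4·0+4·3+5·4 = 42
B: 6·7 = 42 | 2·5+4·3+4·0+5·4 = 42
Q: 6·6 = 36 | 2·2+4·0+4·8+5·0 = 36
A: 6·8 = 48 | 2·1+4·4+4·0+5·6 = 48
gcd(6,2,4,4,5) = 1

Coefficients: [6, 2, 4, 4, 5]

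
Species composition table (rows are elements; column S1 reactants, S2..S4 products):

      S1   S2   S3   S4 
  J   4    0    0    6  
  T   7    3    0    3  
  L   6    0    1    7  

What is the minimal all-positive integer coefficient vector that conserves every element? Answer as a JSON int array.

Coefficients: [3, 5, 4, 2]

J: 3·4 = 12 | 5·0+4·0+2·6 = 12
T: 3·7 = 21 | 5·3+4·0+2·3 = 21
L: 3·6 = 18 | 5·0+4·1+2·7 = 18
gcd(3,5,4,2) = 1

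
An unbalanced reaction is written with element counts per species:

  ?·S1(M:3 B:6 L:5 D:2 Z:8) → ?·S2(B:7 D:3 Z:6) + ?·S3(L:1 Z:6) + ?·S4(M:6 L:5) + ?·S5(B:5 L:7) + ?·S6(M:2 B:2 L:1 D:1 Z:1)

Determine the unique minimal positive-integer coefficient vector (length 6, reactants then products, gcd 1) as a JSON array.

Coefficients: [6, 2, 5, 1, 2, 6]

M: 6·3 = 18 | 2·0+5·0+1·6+2·0+6·2 = 18
B: 6·6 = 36 | 2·7+5·0+1·0+2·5+6·2 = 36
L: 6·5 = 30 | 2·0+5·1+1·5+2·7+6·1 = 30
D: 6·2 = 12 | 2·3+5·0+1·0+2·0+6·1 = 12
Z: 6·8 = 48 | 2·6+5·6+1·0+2·0+6·1 = 48
gcd(6,2,5,1,2,6) = 1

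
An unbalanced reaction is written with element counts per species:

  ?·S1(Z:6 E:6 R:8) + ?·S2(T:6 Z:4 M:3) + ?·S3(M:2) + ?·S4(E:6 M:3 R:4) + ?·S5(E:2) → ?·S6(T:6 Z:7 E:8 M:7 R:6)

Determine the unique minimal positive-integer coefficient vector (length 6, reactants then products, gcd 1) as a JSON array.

T: 2·0+4·6+5·0+2·0+4·0 = 24 | 4·6 = 24
Z: 2·6+4·4+5·0+2·0+4·0 = 28 | 4·7 = 28
E: 2·6+4·0+5·0+2·6+4·2 = 32 | 4·8 = 32
M: 2·0+4·3+5·2+2·3+4·0 = 28 | 4·7 = 28
R: 2·8+4·0+5·0+2·4+4·0 = 24 | 4·6 = 24
gcd(2,4,5,2,4,4) = 1

Coefficients: [2, 4, 5, 2, 4, 4]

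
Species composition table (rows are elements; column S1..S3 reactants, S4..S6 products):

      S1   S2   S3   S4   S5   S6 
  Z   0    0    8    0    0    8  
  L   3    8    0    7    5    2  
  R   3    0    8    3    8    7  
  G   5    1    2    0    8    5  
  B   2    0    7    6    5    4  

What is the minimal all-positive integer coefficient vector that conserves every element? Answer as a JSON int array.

Coefficients: [4, 3, 5, 3, 1, 5]

Z: 4·0+3·0+5·8 = 40 | 3·0+1·0+5·8 = 40
L: 4·3+3·8+5·0 = 36 | 3·7+1·5+5·2 = 36
R: 4·3+3·0+5·8 = 52 | 3·3+1·8+5·7 = 52
G: 4·5+3·1+5·2 = 33 | 3·0+1·8+5·5 = 33
B: 4·2+3·0+5·7 = 43 | 3·6+1·5+5·4 = 43
gcd(4,3,5,3,1,5) = 1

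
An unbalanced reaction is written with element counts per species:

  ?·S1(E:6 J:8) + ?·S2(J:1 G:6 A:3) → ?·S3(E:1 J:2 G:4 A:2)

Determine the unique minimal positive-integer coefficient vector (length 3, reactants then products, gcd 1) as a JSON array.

Coefficients: [1, 4, 6]

E: 1·6+4·0 = 6 | 6·1 = 6
J: 1·8+4·1 = 12 | 6·2 = 12
G: 1·0+4·6 = 24 | 6·4 = 24
A: 1·0+4·3 = 12 | 6·2 = 12
gcd(1,4,6) = 1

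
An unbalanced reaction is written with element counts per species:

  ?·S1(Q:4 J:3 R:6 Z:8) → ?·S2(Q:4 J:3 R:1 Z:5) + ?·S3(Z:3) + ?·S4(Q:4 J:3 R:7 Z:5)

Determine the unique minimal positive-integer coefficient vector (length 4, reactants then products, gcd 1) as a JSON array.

Coefficients: [6, 1, 6, 5]

Q: 6·4 = 24 | 1·4+6·0+5·4 = 24
J: 6·3 = 18 | 1·3+6·0+5·3 = 18
R: 6·6 = 36 | 1·1+6·0+5·7 = 36
Z: 6·8 = 48 | 1·5+6·3+5·5 = 48
gcd(6,1,6,5) = 1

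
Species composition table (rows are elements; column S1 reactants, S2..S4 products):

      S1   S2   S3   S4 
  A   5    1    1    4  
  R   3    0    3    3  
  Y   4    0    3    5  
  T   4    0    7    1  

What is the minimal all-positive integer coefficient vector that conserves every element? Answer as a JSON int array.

Coefficients: [2, 5, 1, 1]

A: 2·5 = 10 | 5·1+1·1+1·4 = 10
R: 2·3 = 6 | 5·0+1·3+1·3 = 6
Y: 2·4 = 8 | 5·0+1·3+1·5 = 8
T: 2·4 = 8 | 5·0+1·7+1·1 = 8
gcd(2,5,1,1) = 1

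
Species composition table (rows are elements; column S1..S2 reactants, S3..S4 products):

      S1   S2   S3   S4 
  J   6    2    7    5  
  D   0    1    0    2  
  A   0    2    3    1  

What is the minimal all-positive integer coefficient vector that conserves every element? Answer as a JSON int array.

Coefficients: [4, 6, 3, 3]

J: 4·6+6·2 = 36 | 3·7+3·5 = 36
D: 4·0+6·1 = 6 | 3·0+3·2 = 6
A: 4·0+6·2 = 12 | 3·3+3·1 = 12
gcd(4,6,3,3) = 1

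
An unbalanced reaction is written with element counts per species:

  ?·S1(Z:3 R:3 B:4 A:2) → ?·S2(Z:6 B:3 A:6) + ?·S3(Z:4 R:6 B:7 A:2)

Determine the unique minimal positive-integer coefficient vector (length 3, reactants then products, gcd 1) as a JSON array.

Coefficients: [6, 1, 3]

Z: 6·3 = 18 | 1·6+3·4 = 18
R: 6·3 = 18 | 1·0+3·6 = 18
B: 6·4 = 24 | 1·3+3·7 = 24
A: 6·2 = 12 | 1·6+3·2 = 12
gcd(6,1,3) = 1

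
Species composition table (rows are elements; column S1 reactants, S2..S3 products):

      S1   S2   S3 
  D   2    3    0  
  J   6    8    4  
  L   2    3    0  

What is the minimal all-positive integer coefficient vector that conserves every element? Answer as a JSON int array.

D: 6·2 = 12 | 4·3+1·0 = 12
J: 6·6 = 36 | 4·8+1·4 = 36
L: 6·2 = 12 | 4·3+1·0 = 12
gcd(6,4,1) = 1

Coefficients: [6, 4, 1]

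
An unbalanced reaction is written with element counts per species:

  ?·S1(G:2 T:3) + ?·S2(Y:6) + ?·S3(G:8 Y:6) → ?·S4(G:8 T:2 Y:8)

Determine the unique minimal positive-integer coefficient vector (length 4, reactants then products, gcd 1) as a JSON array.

Coefficients: [4, 3, 5, 6]

G: 4·2+3·0+5·8 = 48 | 6·8 = 48
T: 4·3+3·0+5·0 = 12 | 6·2 = 12
Y: 4·0+3·6+5·6 = 48 | 6·8 = 48
gcd(4,3,5,6) = 1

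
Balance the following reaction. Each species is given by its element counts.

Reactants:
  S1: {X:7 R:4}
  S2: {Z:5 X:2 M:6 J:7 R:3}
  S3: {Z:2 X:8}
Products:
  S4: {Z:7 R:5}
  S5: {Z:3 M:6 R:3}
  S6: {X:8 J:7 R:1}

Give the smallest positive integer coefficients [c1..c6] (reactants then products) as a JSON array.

Z: 4·0+6·5+1·2 = 32 | 2·7+6·3+6·0 = 32
X: 4·7+6·2+1·8 = 48 | 2·0+6·0+6·8 = 48
M: 4·0+6·6+1·0 = 36 | 2·0+6·6+6·0 = 36
J: 4·0+6·7+1·0 = 42 | 2·0+6·0+6·7 = 42
R: 4·4+6·3+1·0 = 34 | 2·5+6·3+6·1 = 34
gcd(4,6,1,2,6,6) = 1

Coefficients: [4, 6, 1, 2, 6, 6]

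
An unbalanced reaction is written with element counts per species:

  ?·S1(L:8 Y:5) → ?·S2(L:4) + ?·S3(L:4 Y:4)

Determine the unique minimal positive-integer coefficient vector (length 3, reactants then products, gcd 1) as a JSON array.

L: 4·8 = 32 | 3·4+5·4 = 32
Y: 4·5 = 20 | 3·0+5·4 = 20
gcd(4,3,5) = 1

Coefficients: [4, 3, 5]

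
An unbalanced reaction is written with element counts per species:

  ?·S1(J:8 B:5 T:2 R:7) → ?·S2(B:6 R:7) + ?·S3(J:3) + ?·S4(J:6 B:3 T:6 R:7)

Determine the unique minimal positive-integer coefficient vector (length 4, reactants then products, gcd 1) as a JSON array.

Coefficients: [3, 2, 6, 1]

J: 3·8 = 24 | 2·0+6·3+1·6 = 24
B: 3·5 = 15 | 2·6+6·0+1·3 = 15
T: 3·2 = 6 | 2·0+6·0+1·6 = 6
R: 3·7 = 21 | 2·7+6·0+1·7 = 21
gcd(3,2,6,1) = 1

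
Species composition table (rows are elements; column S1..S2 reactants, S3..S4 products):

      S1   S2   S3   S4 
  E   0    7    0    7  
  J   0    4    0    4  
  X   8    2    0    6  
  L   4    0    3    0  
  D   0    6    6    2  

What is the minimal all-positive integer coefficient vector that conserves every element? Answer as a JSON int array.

Coefficients: [3, 6, 4, 6]

E: 3·0+6·7 = 42 | 4·0+6·7 = 42
J: 3·0+6·4 = 24 | 4·0+6·4 = 24
X: 3·8+6·2 = 36 | 4·0+6·6 = 36
L: 3·4+6·0 = 12 | 4·3+6·0 = 12
D: 3·0+6·6 = 36 | 4·6+6·2 = 36
gcd(3,6,4,6) = 1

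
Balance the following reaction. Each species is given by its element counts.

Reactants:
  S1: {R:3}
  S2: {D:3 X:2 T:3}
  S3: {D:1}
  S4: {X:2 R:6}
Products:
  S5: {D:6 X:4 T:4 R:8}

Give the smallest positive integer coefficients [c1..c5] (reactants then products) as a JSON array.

Coefficients: [4, 4, 6, 2, 3]

D: 4·0+4·3+6·1+2·0 = 18 | 3·6 = 18
X: 4·0+4·2+6·0+2·2 = 12 | 3·4 = 12
T: 4·0+4·3+6·0+2·0 = 12 | 3·4 = 12
R: 4·3+4·0+6·0+2·6 = 24 | 3·8 = 24
gcd(4,4,6,2,3) = 1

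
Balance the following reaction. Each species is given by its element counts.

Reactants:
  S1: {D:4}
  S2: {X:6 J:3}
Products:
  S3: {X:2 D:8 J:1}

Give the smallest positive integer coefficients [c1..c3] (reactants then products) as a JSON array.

Coefficients: [6, 1, 3]

X: 6·0+1·6 = 6 | 3·2 = 6
D: 6·4+1·0 = 24 | 3·8 = 24
J: 6·0+1·3 = 3 | 3·1 = 3
gcd(6,1,3) = 1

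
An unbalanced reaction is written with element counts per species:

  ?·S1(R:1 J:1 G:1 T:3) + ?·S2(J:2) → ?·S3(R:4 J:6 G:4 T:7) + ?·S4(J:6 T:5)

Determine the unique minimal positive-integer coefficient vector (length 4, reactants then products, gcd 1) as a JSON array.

Coefficients: [4, 4, 1, 1]

R: 4·1+4·0 = 4 | 1·4+1·0 = 4
J: 4·1+4·2 = 12 | 1·6+1·6 = 12
G: 4·1+4·0 = 4 | 1·4+1·0 = 4
T: 4·3+4·0 = 12 | 1·7+1·5 = 12
gcd(4,4,1,1) = 1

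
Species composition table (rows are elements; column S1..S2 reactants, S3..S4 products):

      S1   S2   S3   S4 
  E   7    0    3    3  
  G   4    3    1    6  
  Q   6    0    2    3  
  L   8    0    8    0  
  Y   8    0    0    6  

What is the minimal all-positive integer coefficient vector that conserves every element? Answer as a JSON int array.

Coefficients: [3, 5, 3, 4]

E: 3·7+5·0 = 21 | 3·3+4·3 = 21
G: 3·4+5·3 = 27 | 3·1+4·6 = 27
Q: 3·6+5·0 = 18 | 3·2+4·3 = 18
L: 3·8+5·0 = 24 | 3·8+4·0 = 24
Y: 3·8+5·0 = 24 | 3·0+4·6 = 24
gcd(3,5,3,4) = 1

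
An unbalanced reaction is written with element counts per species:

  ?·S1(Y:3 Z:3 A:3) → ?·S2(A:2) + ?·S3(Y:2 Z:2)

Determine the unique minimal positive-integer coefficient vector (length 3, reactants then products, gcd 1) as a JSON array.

Coefficients: [2, 3, 3]

Y: 2·3 = 6 | 3·0+3·2 = 6
Z: 2·3 = 6 | 3·0+3·2 = 6
A: 2·3 = 6 | 3·2+3·0 = 6
gcd(2,3,3) = 1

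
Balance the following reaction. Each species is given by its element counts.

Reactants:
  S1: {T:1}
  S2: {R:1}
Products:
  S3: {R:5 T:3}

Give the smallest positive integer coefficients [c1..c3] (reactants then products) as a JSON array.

Coefficients: [3, 5, 1]

R: 3·0+5·1 = 5 | 1·5 = 5
T: 3·1+5·0 = 3 | 1·3 = 3
gcd(3,5,1) = 1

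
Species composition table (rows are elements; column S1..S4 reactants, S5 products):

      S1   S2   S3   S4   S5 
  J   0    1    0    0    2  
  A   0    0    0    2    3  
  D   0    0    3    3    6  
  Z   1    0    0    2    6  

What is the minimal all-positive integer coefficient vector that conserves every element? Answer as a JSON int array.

Coefficients: [6, 4, 1, 3, 2]

J: 6·0+4·1+1·0+3·0 = 4 | 2·2 = 4
A: 6·0+4·0+1·0+3·2 = 6 | 2·3 = 6
D: 6·0+4·0+1·3+3·3 = 12 | 2·6 = 12
Z: 6·1+4·0+1·0+3·2 = 12 | 2·6 = 12
gcd(6,4,1,3,2) = 1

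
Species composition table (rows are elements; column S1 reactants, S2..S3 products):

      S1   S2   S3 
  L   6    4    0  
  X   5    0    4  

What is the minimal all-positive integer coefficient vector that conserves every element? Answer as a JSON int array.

L: 4·6 = 24 | 6·4+5·0 = 24
X: 4·5 = 20 | 6·0+5·4 = 20
gcd(4,6,5) = 1

Coefficients: [4, 6, 5]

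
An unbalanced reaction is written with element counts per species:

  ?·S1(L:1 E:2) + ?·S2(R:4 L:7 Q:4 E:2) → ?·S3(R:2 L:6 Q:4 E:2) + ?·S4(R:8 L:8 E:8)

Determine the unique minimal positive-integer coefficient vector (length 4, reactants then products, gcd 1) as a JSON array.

Coefficients: [4, 4, 4, 1]

R: 4·0+4·4 = 16 | 4·2+1·8 = 16
L: 4·1+4·7 = 32 | 4·6+1·8 = 32
Q: 4·0+4·4 = 16 | 4·4+1·0 = 16
E: 4·2+4·2 = 16 | 4·2+1·8 = 16
gcd(4,4,4,1) = 1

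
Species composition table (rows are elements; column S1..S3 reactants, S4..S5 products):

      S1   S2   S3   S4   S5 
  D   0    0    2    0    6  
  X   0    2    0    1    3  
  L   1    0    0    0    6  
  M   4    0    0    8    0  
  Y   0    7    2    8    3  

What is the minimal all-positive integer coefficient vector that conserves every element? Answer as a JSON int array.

D: 6·0+3·0+3·2 = 6 | 3·0+1·6 = 6
X: 6·0+3·2+3·0 = 6 | 3·1+1·3 = 6
L: 6·1+3·0+3·0 = 6 | 3·0+1·6 = 6
M: 6·4+3·0+3·0 = 24 | 3·8+1·0 = 24
Y: 6·0+3·7+3·2 = 27 | 3·8+1·3 = 27
gcd(6,3,3,3,1) = 1

Coefficients: [6, 3, 3, 3, 1]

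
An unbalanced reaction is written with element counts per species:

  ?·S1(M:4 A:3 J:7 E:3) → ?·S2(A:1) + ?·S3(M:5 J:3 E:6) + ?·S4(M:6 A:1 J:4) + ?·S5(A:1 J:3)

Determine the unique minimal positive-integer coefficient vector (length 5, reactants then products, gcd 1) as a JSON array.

M: 4·4 = 16 | 5·0+2·5+1·6+6·0 = 16
A: 4·3 = 12 | 5·1+2·0+1·1+6·1 = 12
J: 4·7 = 28 | 5·0+2·3+1·4+6·3 = 28
E: 4·3 = 12 | 5·0+2·6+1·0+6·0 = 12
gcd(4,5,2,1,6) = 1

Coefficients: [4, 5, 2, 1, 6]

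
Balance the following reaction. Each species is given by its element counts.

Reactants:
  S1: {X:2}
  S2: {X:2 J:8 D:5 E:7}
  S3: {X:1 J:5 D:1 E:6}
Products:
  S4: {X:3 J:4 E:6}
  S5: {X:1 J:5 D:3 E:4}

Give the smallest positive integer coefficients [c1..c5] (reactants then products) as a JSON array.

X: 4·2+2·2+5·1 = 17 | 4·3+5·1 = 17
J: 4·0+2·8+5·5 = 41 | 4·4+5·5 = 41
D: 4·0+2·5+5·1 = 15 | 4·0+5·3 = 15
E: 4·0+2·7+5·6 = 44 | 4·6+5·4 = 44
gcd(4,2,5,4,5) = 1

Coefficients: [4, 2, 5, 4, 5]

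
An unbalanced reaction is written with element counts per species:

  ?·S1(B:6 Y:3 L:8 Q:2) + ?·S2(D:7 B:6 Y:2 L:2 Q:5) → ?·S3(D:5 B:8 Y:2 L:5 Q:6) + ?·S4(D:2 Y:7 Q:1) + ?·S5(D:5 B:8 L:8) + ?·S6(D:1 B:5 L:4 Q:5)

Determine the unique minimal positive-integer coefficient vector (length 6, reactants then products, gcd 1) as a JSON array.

D: 5·0+5·7 = 35 | 2·5+3·2+3·5+4·1 = 35
B: 5·6+5·6 = 60 | 2·8+3·0+3·8+4·5 = 60
Y: 5·3+5·2 = 25 | 2·2+3·7+3·0+4·0 = 25
L: 5·8+5·2 = 50 | 2·5+3·0+3·8+4·4 = 50
Q: 5·2+5·5 = 35 | 2·6+3·1+3·0+4·5 = 35
gcd(5,5,2,3,3,4) = 1

Coefficients: [5, 5, 2, 3, 3, 4]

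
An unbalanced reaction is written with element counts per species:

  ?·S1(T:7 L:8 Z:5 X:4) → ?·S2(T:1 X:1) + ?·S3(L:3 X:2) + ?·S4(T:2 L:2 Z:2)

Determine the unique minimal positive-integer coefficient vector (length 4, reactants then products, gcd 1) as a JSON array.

Coefficients: [2, 4, 2, 5]

T: 2·7 = 14 | 4·1+2·0+5·2 = 14
L: 2·8 = 16 | 4·0+2·3+5·2 = 16
Z: 2·5 = 10 | 4·0+2·0+5·2 = 10
X: 2·4 = 8 | 4·1+2·2+5·0 = 8
gcd(2,4,2,5) = 1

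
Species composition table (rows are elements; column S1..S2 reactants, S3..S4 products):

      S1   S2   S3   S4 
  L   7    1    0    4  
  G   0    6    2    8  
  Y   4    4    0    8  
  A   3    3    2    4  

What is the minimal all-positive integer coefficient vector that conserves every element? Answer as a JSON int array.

Coefficients: [1, 5, 3, 3]

L: 1·7+5·1 = 12 | 3·0+3·4 = 12
G: 1·0+5·6 = 30 | 3·2+3·8 = 30
Y: 1·4+5·4 = 24 | 3·0+3·8 = 24
A: 1·3+5·3 = 18 | 3·2+3·4 = 18
gcd(1,5,3,3) = 1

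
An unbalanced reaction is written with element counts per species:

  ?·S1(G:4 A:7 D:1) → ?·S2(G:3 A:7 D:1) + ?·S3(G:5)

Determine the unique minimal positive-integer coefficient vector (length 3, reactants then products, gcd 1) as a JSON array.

Coefficients: [5, 5, 1]

G: 5·4 = 20 | 5·3+1·5 = 20
A: 5·7 = 35 | 5·7+1·0 = 35
D: 5·1 = 5 | 5·1+1·0 = 5
gcd(5,5,1) = 1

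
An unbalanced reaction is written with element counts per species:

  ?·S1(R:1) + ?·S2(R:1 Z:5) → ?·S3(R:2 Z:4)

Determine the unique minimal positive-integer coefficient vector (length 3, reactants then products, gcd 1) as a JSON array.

R: 6·1+4·1 = 10 | 5·2 = 10
Z: 6·0+4·5 = 20 | 5·4 = 20
gcd(6,4,5) = 1

Coefficients: [6, 4, 5]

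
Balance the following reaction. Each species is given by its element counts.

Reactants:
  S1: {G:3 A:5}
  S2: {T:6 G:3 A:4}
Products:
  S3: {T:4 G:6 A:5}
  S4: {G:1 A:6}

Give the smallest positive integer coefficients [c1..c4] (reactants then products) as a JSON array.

Coefficients: [5, 2, 3, 3]

T: 5·0+2·6 = 12 | 3·4+3·0 = 12
G: 5·3+2·3 = 21 | 3·6+3·1 = 21
A: 5·5+2·4 = 33 | 3·5+3·6 = 33
gcd(5,2,3,3) = 1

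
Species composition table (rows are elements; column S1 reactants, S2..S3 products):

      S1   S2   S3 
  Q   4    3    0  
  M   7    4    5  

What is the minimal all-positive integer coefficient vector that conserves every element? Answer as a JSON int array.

Q: 3·4 = 12 | 4·3+1·0 = 12
M: 3·7 = 21 | 4·4+1·5 = 21
gcd(3,4,1) = 1

Coefficients: [3, 4, 1]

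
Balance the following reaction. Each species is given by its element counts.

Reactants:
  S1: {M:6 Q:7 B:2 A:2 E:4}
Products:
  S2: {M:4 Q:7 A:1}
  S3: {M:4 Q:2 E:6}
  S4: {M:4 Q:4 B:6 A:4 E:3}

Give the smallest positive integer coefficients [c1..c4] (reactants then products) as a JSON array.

M: 6·6 = 36 | 4·4+3·4+2·4 = 36
Q: 6·7 = 42 | 4·7+3·2+2·4 = 42
B: 6·2 = 12 | 4·0+3·0+2·6 = 12
A: 6·2 = 12 | 4·1+3·0+2·4 = 12
E: 6·4 = 24 | 4·0+3·6+2·3 = 24
gcd(6,4,3,2) = 1

Coefficients: [6, 4, 3, 2]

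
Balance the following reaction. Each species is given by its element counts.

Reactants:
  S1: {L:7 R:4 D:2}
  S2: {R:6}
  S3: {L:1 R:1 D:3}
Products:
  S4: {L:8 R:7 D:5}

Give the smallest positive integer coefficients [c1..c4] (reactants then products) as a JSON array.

Coefficients: [3, 1, 3, 3]

L: 3·7+1·0+3·1 = 24 | 3·8 = 24
R: 3·4+1·6+3·1 = 21 | 3·7 = 21
D: 3·2+1·0+3·3 = 15 | 3·5 = 15
gcd(3,1,3,3) = 1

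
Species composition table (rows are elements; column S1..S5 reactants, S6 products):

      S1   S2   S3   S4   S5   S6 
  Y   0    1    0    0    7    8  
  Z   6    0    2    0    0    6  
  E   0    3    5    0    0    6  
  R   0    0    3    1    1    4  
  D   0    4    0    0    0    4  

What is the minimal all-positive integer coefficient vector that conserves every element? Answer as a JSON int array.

Coefficients: [4, 5, 3, 6, 5, 5]

Y: 4·0+5·1+3·0+6·0+5·7 = 40 | 5·8 = 40
Z: 4·6+5·0+3·2+6·0+5·0 = 30 | 5·6 = 30
E: 4·0+5·3+3·5+6·0+5·0 = 30 | 5·6 = 30
R: 4·0+5·0+3·3+6·1+5·1 = 20 | 5·4 = 20
D: 4·0+5·4+3·0+6·0+5·0 = 20 | 5·4 = 20
gcd(4,5,3,6,5,5) = 1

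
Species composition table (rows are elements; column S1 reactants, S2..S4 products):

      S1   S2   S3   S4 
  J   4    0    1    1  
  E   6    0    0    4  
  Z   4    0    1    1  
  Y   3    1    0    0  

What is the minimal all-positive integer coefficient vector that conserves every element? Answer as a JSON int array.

Coefficients: [2, 6, 5, 3]

J: 2·4 = 8 | 6·0+5·1+3·1 = 8
E: 2·6 = 12 | 6·0+5·0+3·4 = 12
Z: 2·4 = 8 | 6·0+5·1+3·1 = 8
Y: 2·3 = 6 | 6·1+5·0+3·0 = 6
gcd(2,6,5,3) = 1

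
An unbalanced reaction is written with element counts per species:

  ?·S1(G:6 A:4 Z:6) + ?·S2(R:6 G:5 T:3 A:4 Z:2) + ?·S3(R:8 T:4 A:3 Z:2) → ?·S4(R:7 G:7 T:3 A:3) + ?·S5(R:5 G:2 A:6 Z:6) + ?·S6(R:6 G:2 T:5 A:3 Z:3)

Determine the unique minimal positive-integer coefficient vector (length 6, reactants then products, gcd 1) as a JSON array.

Coefficients: [3, 6, 6, 4, 4, 6]

R: 3·0+6·6+6·8 = 84 | 4·7+4·5+6·6 = 84
G: 3·6+6·5+6·0 = 48 | 4·7+4·2+6·2 = 48
T: 3·0+6·3+6·4 = 42 | 4·3+4·0+6·5 = 42
A: 3·4+6·4+6·3 = 54 | 4·3+4·6+6·3 = 54
Z: 3·6+6·2+6·2 = 42 | 4·0+4·6+6·3 = 42
gcd(3,6,6,4,4,6) = 1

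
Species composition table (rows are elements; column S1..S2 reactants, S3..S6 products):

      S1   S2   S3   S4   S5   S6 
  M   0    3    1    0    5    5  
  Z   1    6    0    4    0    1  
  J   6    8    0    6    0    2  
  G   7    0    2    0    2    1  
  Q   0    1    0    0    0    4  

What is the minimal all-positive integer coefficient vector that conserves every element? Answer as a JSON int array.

M: 1·0+4·3 = 12 | 2·1+6·0+1·5+1·5 = 12
Z: 1·1+4·6 = 25 | 2·0+6·4+1·0+1·1 = 25
J: 1·6+4·8 = 38 | 2·0+6·6+1·0+1·2 = 38
G: 1·7+4·0 = 7 | 2·2+6·0+1·2+1·1 = 7
Q: 1·0+4·1 = 4 | 2·0+6·0+1·0+1·4 = 4
gcd(1,4,2,6,1,1) = 1

Coefficients: [1, 4, 2, 6, 1, 1]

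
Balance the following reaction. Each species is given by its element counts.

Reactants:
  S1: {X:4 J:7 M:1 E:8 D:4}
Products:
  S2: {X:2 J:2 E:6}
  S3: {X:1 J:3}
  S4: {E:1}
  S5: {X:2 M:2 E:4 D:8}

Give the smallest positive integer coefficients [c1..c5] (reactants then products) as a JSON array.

X: 2·4 = 8 | 1·2+4·1+6·0+1·2 = 8
J: 2·7 = 14 | 1·2+4·3+6·0+1·0 = 14
M: 2·1 = 2 | 1·0+4·0+6·0+1·2 = 2
E: 2·8 = 16 | 1·6+4·0+6·1+1·4 = 16
D: 2·4 = 8 | 1·0+4·0+6·0+1·8 = 8
gcd(2,1,4,6,1) = 1

Coefficients: [2, 1, 4, 6, 1]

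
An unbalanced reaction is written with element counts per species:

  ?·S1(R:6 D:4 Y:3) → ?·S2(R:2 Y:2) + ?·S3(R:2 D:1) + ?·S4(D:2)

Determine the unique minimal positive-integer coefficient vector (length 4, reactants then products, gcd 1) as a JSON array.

R: 4·6 = 24 | 6·2+6·2+5·0 = 24
D: 4·4 = 16 | 6·0+6·1+5·2 = 16
Y: 4·3 = 12 | 6·2+6·0+5·0 = 12
gcd(4,6,6,5) = 1

Coefficients: [4, 6, 6, 5]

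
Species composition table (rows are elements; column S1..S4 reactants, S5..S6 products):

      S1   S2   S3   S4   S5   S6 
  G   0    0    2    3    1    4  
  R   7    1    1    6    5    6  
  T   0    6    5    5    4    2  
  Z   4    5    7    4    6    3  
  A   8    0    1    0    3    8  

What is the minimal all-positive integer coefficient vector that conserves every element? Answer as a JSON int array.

G: 3·0+1·0+2·2+2·3 = 10 | 6·1+1·4 = 10
R: 3·7+1·1+2·1+2·6 = 36 | 6·5+1·6 = 36
T: 3·0+1·6+2·5+2·5 = 26 | 6·4+1·2 = 26
Z: 3·4+1·5+2·7+2·4 = 39 | 6·6+1·3 = 39
A: 3·8+1·0+2·1+2·0 = 26 | 6·3+1·8 = 26
gcd(3,1,2,2,6,1) = 1

Coefficients: [3, 1, 2, 2, 6, 1]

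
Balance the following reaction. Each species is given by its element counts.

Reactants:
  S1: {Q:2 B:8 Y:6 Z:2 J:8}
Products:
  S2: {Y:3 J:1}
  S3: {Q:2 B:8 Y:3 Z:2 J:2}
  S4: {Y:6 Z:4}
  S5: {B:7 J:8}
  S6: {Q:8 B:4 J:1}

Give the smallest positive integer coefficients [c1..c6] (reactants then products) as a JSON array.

Coefficients: [5, 5, 1, 2, 4, 1]

Q: 5·2 = 10 | 5·0+1·2+2·0+4·0+1·8 = 10
B: 5·8 = 40 | 5·0+1·8+2·0+4·7+1·4 = 40
Y: 5·6 = 30 | 5·3+1·3+2·6+4·0+1·0 = 30
Z: 5·2 = 10 | 5·0+1·2+2·4+4·0+1·0 = 10
J: 5·8 = 40 | 5·1+1·2+2·0+4·8+1·1 = 40
gcd(5,5,1,2,4,1) = 1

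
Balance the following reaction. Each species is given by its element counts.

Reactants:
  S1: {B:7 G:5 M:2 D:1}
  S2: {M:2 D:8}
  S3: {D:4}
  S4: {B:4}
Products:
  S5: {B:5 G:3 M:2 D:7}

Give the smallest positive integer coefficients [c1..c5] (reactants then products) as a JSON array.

Coefficients: [3, 2, 4, 1, 5]

B: 3·7+2·0+4·0+1·4 = 25 | 5·5 = 25
G: 3·5+2·0+4·0+1·0 = 15 | 5·3 = 15
M: 3·2+2·2+4·0+1·0 = 10 | 5·2 = 10
D: 3·1+2·8+4·4+1·0 = 35 | 5·7 = 35
gcd(3,2,4,1,5) = 1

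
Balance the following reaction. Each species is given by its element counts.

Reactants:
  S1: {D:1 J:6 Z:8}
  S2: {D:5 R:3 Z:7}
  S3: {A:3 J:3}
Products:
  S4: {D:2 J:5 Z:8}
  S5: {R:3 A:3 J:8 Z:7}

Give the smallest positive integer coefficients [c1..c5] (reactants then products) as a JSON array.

D: 5·1+1·5+1·0 = 10 | 5·2+1·0 = 10
R: 5·0+1·3+1·0 = 3 | 5·0+1·3 = 3
A: 5·0+1·0+1·3 = 3 | 5·0+1·3 = 3
J: 5·6+1·0+1·3 = 33 | 5·5+1·8 = 33
Z: 5·8+1·7+1·0 = 47 | 5·8+1·7 = 47
gcd(5,1,1,5,1) = 1

Coefficients: [5, 1, 1, 5, 1]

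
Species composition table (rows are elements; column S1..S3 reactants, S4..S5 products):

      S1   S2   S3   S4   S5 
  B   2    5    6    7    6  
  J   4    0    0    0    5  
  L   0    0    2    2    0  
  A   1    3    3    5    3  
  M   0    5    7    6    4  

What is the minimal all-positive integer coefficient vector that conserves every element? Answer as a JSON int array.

B: 5·2+3·5+1·6 = 31 | 1·7+4·6 = 31
J: 5·4+3·0+1·0 = 20 | 1·0+4·5 = 20
L: 5·0+3·0+1·2 = 2 | 1·2+4·0 = 2
A: 5·1+3·3+1·3 = 17 | 1·5+4·3 = 17
M: 5·0+3·5+1·7 = 22 | 1·6+4·4 = 22
gcd(5,3,1,1,4) = 1

Coefficients: [5, 3, 1, 1, 4]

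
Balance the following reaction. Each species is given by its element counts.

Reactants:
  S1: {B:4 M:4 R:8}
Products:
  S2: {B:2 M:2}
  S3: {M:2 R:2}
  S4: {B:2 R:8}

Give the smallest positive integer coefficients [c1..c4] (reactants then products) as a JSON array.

Coefficients: [5, 6, 4, 4]

B: 5·4 = 20 | 6·2+4·0+4·2 = 20
M: 5·4 = 20 | 6·2+4·2+4·0 = 20
R: 5·8 = 40 | 6·0+4·2+4·8 = 40
gcd(5,6,4,4) = 1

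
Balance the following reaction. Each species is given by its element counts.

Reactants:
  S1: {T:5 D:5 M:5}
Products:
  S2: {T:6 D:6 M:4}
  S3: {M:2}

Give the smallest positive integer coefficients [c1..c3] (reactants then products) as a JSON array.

T: 6·5 = 30 | 5·6+5·0 = 30
D: 6·5 = 30 | 5·6+5·0 = 30
M: 6·5 = 30 | 5·4+5·2 = 30
gcd(6,5,5) = 1

Coefficients: [6, 5, 5]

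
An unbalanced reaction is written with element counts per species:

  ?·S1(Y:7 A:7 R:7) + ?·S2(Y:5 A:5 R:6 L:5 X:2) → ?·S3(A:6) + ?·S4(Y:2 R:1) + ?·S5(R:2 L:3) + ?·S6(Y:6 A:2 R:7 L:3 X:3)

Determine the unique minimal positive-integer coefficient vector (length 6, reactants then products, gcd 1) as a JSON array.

Y: 1·7+3·5 = 22 | 3·0+5·2+3·0+2·6 = 22
A: 1·7+3·5 = 22 | 3·6+5·0+3·0+2·2 = 22
R: 1·7+3·6 = 25 | 3·0+5·1+3·2+2·7 = 25
L: 1·0+3·5 = 15 | 3·0+5·0+3·3+2·3 = 15
X: 1·0+3·2 = 6 | 3·0+5·0+3·0+2·3 = 6
gcd(1,3,3,5,3,2) = 1

Coefficients: [1, 3, 3, 5, 3, 2]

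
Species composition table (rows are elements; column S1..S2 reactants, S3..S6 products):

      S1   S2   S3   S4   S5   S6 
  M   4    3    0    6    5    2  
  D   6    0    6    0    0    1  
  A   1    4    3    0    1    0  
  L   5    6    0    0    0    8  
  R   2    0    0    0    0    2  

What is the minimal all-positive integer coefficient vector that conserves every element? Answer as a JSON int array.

Coefficients: [6, 3, 5, 1, 3, 6]

M: 6·4+3·3 = 33 | 5·0+1·6+3·5+6·2 = 33
D: 6·6+3·0 = 36 | 5·6+1·0+3·0+6·1 = 36
A: 6·1+3·4 = 18 | 5·3+1·0+3·1+6·0 = 18
L: 6·5+3·6 = 48 | 5·0+1·0+3·0+6·8 = 48
R: 6·2+3·0 = 12 | 5·0+1·0+3·0+6·2 = 12
gcd(6,3,5,1,3,6) = 1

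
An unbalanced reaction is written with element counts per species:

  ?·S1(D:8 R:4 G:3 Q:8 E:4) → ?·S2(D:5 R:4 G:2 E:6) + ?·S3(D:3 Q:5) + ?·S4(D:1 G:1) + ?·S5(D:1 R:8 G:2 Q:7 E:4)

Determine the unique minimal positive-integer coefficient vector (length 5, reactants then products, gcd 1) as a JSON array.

Coefficients: [4, 2, 5, 6, 1]

D: 4·8 = 32 | 2·5+5·3+6·1+1·1 = 32
R: 4·4 = 16 | 2·4+5·0+6·0+1·8 = 16
G: 4·3 = 12 | 2·2+5·0+6·1+1·2 = 12
Q: 4·8 = 32 | 2·0+5·5+6·0+1·7 = 32
E: 4·4 = 16 | 2·6+5·0+6·0+1·4 = 16
gcd(4,2,5,6,1) = 1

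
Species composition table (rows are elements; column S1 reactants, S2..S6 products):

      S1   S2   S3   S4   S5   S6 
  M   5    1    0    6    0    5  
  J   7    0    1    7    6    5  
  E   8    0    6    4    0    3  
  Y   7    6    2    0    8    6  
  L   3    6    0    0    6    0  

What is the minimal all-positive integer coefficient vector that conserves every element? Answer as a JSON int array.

Coefficients: [6, 2, 5, 3, 1, 2]

M: 6·5 = 30 | 2·1+5·0+3·6+1·0+2·5 = 30
J: 6·7 = 42 | 2·0+5·1+3·7+1·6+2·5 = 42
E: 6·8 = 48 | 2·0+5·6+3·4+1·0+2·3 = 48
Y: 6·7 = 42 | 2·6+5·2+3·0+1·8+2·6 = 42
L: 6·3 = 18 | 2·6+5·0+3·0+1·6+2·0 = 18
gcd(6,2,5,3,1,2) = 1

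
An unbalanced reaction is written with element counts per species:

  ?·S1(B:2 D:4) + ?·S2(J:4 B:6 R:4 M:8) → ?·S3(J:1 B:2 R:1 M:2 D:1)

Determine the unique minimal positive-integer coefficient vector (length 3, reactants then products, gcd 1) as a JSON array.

J: 1·0+1·4 = 4 | 4·1 = 4
B: 1·2+1·6 = 8 | 4·2 = 8
R: 1·0+1·4 = 4 | 4·1 = 4
M: 1·0+1·8 = 8 | 4·2 = 8
D: 1·4+1·0 = 4 | 4·1 = 4
gcd(1,1,4) = 1

Coefficients: [1, 1, 4]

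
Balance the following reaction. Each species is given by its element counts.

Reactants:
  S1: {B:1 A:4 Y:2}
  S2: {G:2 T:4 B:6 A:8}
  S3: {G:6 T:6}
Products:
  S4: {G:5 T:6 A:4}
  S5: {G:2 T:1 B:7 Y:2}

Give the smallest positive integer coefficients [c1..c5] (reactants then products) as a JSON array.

G: 2·0+2·2+5·6 = 34 | 6·5+2·2 = 34
T: 2·0+2·4+5·6 = 38 | 6·6+2·1 = 38
B: 2·1+2·6+5·0 = 14 | 6·0+2·7 = 14
A: 2·4+2·8+5·0 = 24 | 6·4+2·0 = 24
Y: 2·2+2·0+5·0 = 4 | 6·0+2·2 = 4
gcd(2,2,5,6,2) = 1

Coefficients: [2, 2, 5, 6, 2]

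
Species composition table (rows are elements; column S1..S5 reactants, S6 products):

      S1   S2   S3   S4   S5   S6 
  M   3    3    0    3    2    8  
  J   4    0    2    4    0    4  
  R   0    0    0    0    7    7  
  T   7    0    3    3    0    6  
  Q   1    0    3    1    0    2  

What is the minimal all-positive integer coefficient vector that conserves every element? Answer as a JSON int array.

M: 3·3+6·3+2·0+1·3+5·2 = 40 | 5·8 = 40
J: 3·4+6·0+2·2+1·4+5·0 = 20 | 5·4 = 20
R: 3·0+6·0+2·0+1·0+5·7 = 35 | 5·7 = 35
T: 3·7+6·0+2·3+1·3+5·0 = 30 | 5·6 = 30
Q: 3·1+6·0+2·3+1·1+5·0 = 10 | 5·2 = 10
gcd(3,6,2,1,5,5) = 1

Coefficients: [3, 6, 2, 1, 5, 5]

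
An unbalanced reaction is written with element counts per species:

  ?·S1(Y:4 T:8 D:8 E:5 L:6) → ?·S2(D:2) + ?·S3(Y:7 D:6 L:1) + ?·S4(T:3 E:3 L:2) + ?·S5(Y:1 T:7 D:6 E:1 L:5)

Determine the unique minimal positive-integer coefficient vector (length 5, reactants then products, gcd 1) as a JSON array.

Coefficients: [2, 2, 1, 3, 1]

Y: 2·4 = 8 | 2·0+1·7+3·0+1·1 = 8
T: 2·8 = 16 | 2·0+1·0+3·3+1·7 = 16
D: 2·8 = 16 | 2·2+1·6+3·0+1·6 = 16
E: 2·5 = 10 | 2·0+1·0+3·3+1·1 = 10
L: 2·6 = 12 | 2·0+1·1+3·2+1·5 = 12
gcd(2,2,1,3,1) = 1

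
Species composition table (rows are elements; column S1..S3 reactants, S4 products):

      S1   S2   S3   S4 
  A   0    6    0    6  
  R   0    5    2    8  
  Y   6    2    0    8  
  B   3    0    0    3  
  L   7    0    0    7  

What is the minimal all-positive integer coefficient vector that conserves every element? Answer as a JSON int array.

Coefficients: [2, 2, 3, 2]

A: 2·0+2·6+3·0 = 12 | 2·6 = 12
R: 2·0+2·5+3·2 = 16 | 2·8 = 16
Y: 2·6+2·2+3·0 = 16 | 2·8 = 16
B: 2·3+2·0+3·0 = 6 | 2·3 = 6
L: 2·7+2·0+3·0 = 14 | 2·7 = 14
gcd(2,2,3,2) = 1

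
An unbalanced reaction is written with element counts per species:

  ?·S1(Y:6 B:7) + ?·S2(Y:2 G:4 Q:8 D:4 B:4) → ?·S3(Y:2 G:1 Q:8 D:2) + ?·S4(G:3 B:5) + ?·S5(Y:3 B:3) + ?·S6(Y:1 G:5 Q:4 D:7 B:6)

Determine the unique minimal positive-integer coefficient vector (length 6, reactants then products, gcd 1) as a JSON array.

Y: 3·6+6·2 = 30 | 5·2+3·0+6·3+2·1 = 30
G: 3·0+6·4 = 24 | 5·1+3·3+6·0+2·5 = 24
Q: 3·0+6·8 = 48 | 5·8+3·0+6·0+2·4 = 48
D: 3·0+6·4 = 24 | 5·2+3·0+6·0+2·7 = 24
B: 3·7+6·4 = 45 | 5·0+3·5+6·3+2·6 = 45
gcd(3,6,5,3,6,2) = 1

Coefficients: [3, 6, 5, 3, 6, 2]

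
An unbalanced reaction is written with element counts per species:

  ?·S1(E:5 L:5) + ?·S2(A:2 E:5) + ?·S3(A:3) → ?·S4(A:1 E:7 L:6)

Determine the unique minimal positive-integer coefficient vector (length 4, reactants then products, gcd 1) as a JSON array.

Coefficients: [6, 1, 1, 5]

A: 6·0+1·2+1·3 = 5 | 5·1 = 5
E: 6·5+1·5+1·0 = 35 | 5·7 = 35
L: 6·5+1·0+1·0 = 30 | 5·6 = 30
gcd(6,1,1,5) = 1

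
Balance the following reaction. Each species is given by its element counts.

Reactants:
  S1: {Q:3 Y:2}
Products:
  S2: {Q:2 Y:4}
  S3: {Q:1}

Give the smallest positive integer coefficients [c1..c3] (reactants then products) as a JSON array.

Coefficients: [2, 1, 4]

Q: 2·3 = 6 | 1·2+4·1 = 6
Y: 2·2 = 4 | 1·4+4·0 = 4
gcd(2,1,4) = 1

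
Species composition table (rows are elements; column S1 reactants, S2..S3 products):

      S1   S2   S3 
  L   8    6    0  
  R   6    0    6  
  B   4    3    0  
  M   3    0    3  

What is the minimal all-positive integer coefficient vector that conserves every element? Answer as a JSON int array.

Coefficients: [3, 4, 3]

L: 3·8 = 24 | 4·6+3·0 = 24
R: 3·6 = 18 | 4·0+3·6 = 18
B: 3·4 = 12 | 4·3+3·0 = 12
M: 3·3 = 9 | 4·0+3·3 = 9
gcd(3,4,3) = 1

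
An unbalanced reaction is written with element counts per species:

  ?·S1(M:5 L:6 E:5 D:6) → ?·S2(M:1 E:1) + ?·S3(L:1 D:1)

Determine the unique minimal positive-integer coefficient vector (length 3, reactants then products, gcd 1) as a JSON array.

M: 1·5 = 5 | 5·1+6·0 = 5
L: 1·6 = 6 | 5·0+6·1 = 6
E: 1·5 = 5 | 5·1+6·0 = 5
D: 1·6 = 6 | 5·0+6·1 = 6
gcd(1,5,6) = 1

Coefficients: [1, 5, 6]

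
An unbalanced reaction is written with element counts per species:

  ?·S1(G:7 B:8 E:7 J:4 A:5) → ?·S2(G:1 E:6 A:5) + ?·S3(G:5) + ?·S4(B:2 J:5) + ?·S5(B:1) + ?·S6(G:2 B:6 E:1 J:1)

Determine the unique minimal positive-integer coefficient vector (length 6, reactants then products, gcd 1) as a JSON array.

G: 5·7 = 35 | 5·1+4·5+3·0+4·0+5·2 = 35
B: 5·8 = 40 | 5·0+4·0+3·2+4·1+5·6 = 40
E: 5·7 = 35 | 5·6+4·0+3·0+4·0+5·1 = 35
J: 5·4 = 20 | 5·0+4·0+3·5+4·0+5·1 = 20
A: 5·5 = 25 | 5·5+4·0+3·0+4·0+5·0 = 25
gcd(5,5,4,3,4,5) = 1

Coefficients: [5, 5, 4, 3, 4, 5]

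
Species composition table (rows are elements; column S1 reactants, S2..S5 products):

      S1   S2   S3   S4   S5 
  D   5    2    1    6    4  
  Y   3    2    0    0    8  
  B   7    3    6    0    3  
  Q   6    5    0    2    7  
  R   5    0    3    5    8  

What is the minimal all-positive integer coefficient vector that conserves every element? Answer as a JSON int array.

Coefficients: [6, 5, 4, 2, 1]

D: 6·5 = 30 | 5·2+4·1+2·6+1·4 = 30
Y: 6·3 = 18 | 5·2+4·0+2·0+1·8 = 18
B: 6·7 = 42 | 5·3+4·6+2·0+1·3 = 42
Q: 6·6 = 36 | 5·5+4·0+2·2+1·7 = 36
R: 6·5 = 30 | 5·0+4·3+2·5+1·8 = 30
gcd(6,5,4,2,1) = 1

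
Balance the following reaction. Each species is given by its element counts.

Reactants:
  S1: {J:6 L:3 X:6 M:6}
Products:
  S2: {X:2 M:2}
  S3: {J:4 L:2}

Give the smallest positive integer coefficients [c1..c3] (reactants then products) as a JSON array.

J: 2·6 = 12 | 6·0+3·4 = 12
L: 2·3 = 6 | 6·0+3·2 = 6
X: 2·6 = 12 | 6·2+3·0 = 12
M: 2·6 = 12 | 6·2+3·0 = 12
gcd(2,6,3) = 1

Coefficients: [2, 6, 3]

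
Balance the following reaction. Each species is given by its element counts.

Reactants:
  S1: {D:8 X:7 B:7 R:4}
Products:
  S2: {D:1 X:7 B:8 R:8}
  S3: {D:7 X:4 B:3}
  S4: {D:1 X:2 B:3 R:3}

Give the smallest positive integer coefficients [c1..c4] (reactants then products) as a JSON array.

Coefficients: [5, 1, 5, 4]

D: 5·8 = 40 | 1·1+5·7+4·1 = 40
X: 5·7 = 35 | 1·7+5·4+4·2 = 35
B: 5·7 = 35 | 1·8+5·3+4·3 = 35
R: 5·4 = 20 | 1·8+5·0+4·3 = 20
gcd(5,1,5,4) = 1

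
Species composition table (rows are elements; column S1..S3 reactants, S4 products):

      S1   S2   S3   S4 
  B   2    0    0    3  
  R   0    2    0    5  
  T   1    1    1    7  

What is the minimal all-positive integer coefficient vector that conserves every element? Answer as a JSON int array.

B: 3·2+5·0+6·0 = 6 | 2·3 = 6
R: 3·0+5·2+6·0 = 10 | 2·5 = 10
T: 3·1+5·1+6·1 = 14 | 2·7 = 14
gcd(3,5,6,2) = 1

Coefficients: [3, 5, 6, 2]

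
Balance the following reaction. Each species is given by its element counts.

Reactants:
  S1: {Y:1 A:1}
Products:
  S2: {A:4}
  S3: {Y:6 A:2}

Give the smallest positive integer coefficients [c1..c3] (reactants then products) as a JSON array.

Y: 6·1 = 6 | 1·0+1·6 = 6
A: 6·1 = 6 | 1·4+1·2 = 6
gcd(6,1,1) = 1

Coefficients: [6, 1, 1]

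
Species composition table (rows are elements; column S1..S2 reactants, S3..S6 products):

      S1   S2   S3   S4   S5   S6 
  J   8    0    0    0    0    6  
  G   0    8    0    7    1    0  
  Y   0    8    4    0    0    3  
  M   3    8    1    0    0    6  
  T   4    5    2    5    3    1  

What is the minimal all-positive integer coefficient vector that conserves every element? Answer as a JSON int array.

J: 3·8+2·0 = 24 | 1·0+2·0+2·0+4·6 = 24
G: 3·0+2·8 = 16 | 1·0+2·7+2·1+4·0 = 16
Y: 3·0+2·8 = 16 | 1·4+2·0+2·0+4·3 = 16
M: 3·3+2·8 = 25 | 1·1+2·0+2·0+4·6 = 25
T: 3·4+2·5 = 22 | 1·2+2·5+2·3+4·1 = 22
gcd(3,2,1,2,2,4) = 1

Coefficients: [3, 2, 1, 2, 2, 4]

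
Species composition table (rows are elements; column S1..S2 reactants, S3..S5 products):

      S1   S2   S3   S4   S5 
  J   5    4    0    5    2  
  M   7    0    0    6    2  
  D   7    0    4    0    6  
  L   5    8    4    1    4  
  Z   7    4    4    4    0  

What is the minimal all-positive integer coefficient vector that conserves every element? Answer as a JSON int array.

Coefficients: [4, 1, 4, 4, 2]

J: 4·5+1·4 = 24 | 4·0+4·5+2·2 = 24
M: 4·7+1·0 = 28 | 4·0+4·6+2·2 = 28
D: 4·7+1·0 = 28 | 4·4+4·0+2·6 = 28
L: 4·5+1·8 = 28 | 4·4+4·1+2·4 = 28
Z: 4·7+1·4 = 32 | 4·4+4·4+2·0 = 32
gcd(4,1,4,4,2) = 1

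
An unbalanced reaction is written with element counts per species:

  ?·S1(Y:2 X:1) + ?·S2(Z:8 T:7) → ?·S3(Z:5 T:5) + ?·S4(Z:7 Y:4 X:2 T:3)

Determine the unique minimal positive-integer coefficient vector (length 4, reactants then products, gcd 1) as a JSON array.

Z: 2·0+4·8 = 32 | 5·5+1·7 = 32
Y: 2·2+4·0 = 4 | 5·0+1·4 = 4
X: 2·1+4·0 = 2 | 5·0+1·2 = 2
T: 2·0+4·7 = 28 | 5·5+1·3 = 28
gcd(2,4,5,1) = 1

Coefficients: [2, 4, 5, 1]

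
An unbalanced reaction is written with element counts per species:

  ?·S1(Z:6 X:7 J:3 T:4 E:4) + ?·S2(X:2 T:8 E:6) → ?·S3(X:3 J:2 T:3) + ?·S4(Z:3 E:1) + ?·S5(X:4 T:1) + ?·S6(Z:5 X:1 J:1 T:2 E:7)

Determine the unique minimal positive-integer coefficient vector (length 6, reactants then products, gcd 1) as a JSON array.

Z: 5·6+1·0 = 30 | 6·0+5·3+4·0+3·5 = 30
X: 5·7+1·2 = 37 | 6·3+5·0+4·4+3·1 = 37
J: 5·3+1·0 = 15 | 6·2+5·0+4·0+3·1 = 15
T: 5·4+1·8 = 28 | 6·3+5·0+4·1+3·2 = 28
E: 5·4+1·6 = 26 | 6·0+5·1+4·0+3·7 = 26
gcd(5,1,6,5,4,3) = 1

Coefficients: [5, 1, 6, 5, 4, 3]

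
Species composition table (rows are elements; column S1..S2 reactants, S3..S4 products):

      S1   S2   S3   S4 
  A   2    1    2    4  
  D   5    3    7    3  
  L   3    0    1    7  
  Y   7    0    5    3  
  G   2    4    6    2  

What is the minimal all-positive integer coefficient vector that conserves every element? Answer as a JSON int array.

A: 4·2+6·1 = 14 | 5·2+1·4 = 14
D: 4·5+6·3 = 38 | 5·7+1·3 = 38
L: 4·3+6·0 = 12 | 5·1+1·7 = 12
Y: 4·7+6·0 = 28 | 5·5+1·3 = 28
G: 4·2+6·4 = 32 | 5·6+1·2 = 32
gcd(4,6,5,1) = 1

Coefficients: [4, 6, 5, 1]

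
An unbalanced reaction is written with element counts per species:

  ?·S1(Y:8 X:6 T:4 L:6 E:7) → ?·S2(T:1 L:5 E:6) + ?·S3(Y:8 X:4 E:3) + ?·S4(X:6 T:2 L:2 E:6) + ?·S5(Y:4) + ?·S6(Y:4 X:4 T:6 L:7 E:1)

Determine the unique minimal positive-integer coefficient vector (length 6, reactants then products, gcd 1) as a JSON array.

Y: 5·8 = 40 | 2·0+1·8+3·0+6·4+2·4 = 40
X: 5·6 = 30 | 2·0+1·4+3·6+6·0+2·4 = 30
T: 5·4 = 20 | 2·1+1·0+3·2+6·0+2·6 = 20
L: 5·6 = 30 | 2·5+1·0+3·2+6·0+2·7 = 30
E: 5·7 = 35 | 2·6+1·3+3·6+6·0+2·1 = 35
gcd(5,2,1,3,6,2) = 1

Coefficients: [5, 2, 1, 3, 6, 2]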